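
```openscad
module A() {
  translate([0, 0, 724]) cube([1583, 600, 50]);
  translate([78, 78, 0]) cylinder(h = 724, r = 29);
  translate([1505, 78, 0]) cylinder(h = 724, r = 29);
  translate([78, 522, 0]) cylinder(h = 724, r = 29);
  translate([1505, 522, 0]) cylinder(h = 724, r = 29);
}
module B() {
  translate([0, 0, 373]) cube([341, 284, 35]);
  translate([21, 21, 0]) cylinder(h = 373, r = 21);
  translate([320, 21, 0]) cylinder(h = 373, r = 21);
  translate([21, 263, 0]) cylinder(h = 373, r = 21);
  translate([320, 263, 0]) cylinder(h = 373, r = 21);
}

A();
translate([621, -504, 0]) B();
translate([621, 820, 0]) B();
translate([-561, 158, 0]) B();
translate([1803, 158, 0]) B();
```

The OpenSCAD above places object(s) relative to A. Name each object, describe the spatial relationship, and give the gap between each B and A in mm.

A is a table. B is a stool. Four stools sit around the table at the −y, +y, −x, +x sides. The gap between each stool and the table is 220 mm.

Each stool's nearest face is 220 mm from the table's bounding box.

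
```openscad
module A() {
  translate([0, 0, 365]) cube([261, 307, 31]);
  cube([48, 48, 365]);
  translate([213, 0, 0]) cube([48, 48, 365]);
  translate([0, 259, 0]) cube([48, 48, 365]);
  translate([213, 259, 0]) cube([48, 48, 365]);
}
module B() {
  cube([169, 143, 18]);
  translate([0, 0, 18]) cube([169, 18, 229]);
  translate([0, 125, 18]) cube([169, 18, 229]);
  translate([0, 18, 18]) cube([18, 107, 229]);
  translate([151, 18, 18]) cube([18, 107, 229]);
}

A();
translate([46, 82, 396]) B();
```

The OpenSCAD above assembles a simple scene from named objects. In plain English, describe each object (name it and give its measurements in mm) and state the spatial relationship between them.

A is a four-legged stool. The seat is 261×307 mm, 31 mm thick, top at z = 396 mm. It stands on four square legs, each 48×48 mm in cross-section, from z = 0 to the seat underside, each flush with a corner of the seat.

B is an open storage box with external size 169×143×247 mm and wall thickness 18 mm (the base is also 18 mm thick). The base covers the whole footprint; the four walls stand on the base, with the y-facing walls full-width and the x-facing walls fitting between their inner faces.

The open box is on top of the stool, centred.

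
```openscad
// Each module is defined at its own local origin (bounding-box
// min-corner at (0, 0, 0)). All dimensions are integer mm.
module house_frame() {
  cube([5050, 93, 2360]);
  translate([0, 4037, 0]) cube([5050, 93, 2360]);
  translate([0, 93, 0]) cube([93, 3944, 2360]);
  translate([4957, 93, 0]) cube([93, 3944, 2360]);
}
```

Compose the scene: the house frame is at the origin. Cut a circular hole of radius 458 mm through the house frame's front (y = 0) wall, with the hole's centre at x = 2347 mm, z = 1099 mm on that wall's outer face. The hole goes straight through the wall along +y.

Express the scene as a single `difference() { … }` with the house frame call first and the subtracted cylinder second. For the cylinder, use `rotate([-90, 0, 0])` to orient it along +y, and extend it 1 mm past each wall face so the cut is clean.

difference() {
  house_frame();
  translate([2347, -1, 1099]) rotate([-90, 0, 0]) cylinder(h = 95, r = 458);
}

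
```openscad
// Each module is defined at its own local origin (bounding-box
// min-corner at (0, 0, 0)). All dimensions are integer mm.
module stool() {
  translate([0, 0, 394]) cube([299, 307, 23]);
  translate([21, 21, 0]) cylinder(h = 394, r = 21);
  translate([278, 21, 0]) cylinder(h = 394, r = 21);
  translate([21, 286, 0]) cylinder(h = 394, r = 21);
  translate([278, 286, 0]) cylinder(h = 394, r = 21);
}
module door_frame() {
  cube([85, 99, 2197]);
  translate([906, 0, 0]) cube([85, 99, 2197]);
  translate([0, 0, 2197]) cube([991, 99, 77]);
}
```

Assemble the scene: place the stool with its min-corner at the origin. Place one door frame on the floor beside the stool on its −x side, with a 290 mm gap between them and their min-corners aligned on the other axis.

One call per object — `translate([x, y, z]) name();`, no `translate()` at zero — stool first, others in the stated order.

stool();
translate([-1281, 0, 0]) door_frame();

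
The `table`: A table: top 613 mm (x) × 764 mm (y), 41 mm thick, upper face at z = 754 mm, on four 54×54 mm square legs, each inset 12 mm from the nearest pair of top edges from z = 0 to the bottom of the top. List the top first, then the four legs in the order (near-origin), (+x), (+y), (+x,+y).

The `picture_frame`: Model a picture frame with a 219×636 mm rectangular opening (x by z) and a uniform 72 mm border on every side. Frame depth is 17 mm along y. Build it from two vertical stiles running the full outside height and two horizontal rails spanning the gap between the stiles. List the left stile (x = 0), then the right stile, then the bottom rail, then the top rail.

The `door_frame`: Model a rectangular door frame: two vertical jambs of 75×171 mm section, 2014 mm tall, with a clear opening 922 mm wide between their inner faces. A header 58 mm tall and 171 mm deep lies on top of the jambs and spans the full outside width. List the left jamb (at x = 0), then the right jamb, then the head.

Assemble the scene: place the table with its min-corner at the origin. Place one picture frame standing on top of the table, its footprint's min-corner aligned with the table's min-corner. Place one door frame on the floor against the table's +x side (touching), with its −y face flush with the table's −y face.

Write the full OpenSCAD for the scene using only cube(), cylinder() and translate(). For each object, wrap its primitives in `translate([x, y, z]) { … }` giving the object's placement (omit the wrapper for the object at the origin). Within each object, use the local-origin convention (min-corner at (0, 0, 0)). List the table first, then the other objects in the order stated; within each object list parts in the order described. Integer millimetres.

translate([0, 0, 713]) cube([613, 764, 41]);
translate([12, 12, 0]) cube([54, 54, 713]);
translate([547, 12, 0]) cube([54, 54, 713]);
translate([12, 698, 0]) cube([54, 54, 713]);
translate([547, 698, 0]) cube([54, 54, 713]);
translate([0, 0, 754]) {
  cube([72, 17, 780]);
  translate([291, 0, 0]) cube([72, 17, 780]);
  translate([72, 0, 0]) cube([219, 17, 72]);
  translate([72, 0, 708]) cube([219, 17, 72]);
}
translate([613, 0, 0]) {
  cube([75, 171, 2014]);
  translate([997, 0, 0]) cube([75, 171, 2014]);
  translate([0, 0, 2014]) cube([1072, 171, 58]);
}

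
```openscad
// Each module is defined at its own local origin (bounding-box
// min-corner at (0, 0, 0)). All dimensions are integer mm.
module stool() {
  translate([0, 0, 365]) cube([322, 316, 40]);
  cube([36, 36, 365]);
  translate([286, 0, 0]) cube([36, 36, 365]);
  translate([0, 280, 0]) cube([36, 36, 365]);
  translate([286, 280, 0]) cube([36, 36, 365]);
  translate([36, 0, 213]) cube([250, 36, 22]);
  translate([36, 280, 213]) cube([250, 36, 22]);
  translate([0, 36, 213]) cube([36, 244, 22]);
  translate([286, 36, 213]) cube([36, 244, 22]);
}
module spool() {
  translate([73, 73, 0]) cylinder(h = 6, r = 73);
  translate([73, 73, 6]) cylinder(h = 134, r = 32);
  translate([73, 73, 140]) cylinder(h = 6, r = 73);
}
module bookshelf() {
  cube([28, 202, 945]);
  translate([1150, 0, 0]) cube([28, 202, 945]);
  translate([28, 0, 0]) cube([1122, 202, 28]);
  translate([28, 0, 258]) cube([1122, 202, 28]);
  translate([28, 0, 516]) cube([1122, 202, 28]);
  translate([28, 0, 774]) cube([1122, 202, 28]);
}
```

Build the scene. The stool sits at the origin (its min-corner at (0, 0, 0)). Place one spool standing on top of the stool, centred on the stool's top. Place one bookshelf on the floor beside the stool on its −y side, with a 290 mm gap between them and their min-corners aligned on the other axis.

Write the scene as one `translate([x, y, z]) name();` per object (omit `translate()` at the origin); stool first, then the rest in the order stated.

stool();
translate([88, 85, 405]) spool();
translate([0, -492, 0]) bookshelf();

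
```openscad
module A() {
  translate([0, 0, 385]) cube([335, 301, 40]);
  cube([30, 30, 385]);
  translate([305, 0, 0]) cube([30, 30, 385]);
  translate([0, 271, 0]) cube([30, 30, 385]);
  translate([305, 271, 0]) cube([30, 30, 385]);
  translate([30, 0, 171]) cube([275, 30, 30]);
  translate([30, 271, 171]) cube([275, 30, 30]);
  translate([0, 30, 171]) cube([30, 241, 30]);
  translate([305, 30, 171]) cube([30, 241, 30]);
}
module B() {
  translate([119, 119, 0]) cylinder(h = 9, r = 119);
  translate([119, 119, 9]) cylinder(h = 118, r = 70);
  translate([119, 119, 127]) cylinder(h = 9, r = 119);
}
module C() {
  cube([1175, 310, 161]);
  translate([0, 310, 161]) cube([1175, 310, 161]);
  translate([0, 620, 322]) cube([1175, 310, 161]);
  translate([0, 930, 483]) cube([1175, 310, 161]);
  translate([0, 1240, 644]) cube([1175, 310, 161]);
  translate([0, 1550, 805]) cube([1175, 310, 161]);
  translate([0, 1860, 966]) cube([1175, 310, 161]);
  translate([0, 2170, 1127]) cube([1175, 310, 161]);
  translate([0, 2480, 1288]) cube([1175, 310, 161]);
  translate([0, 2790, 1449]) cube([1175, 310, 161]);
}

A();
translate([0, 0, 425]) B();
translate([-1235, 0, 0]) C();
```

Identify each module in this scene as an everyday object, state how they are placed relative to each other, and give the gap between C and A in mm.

A is a stool. B is a spool. C is a staircase. The spool is on top of the stool. The staircase is on the floor beside the stool on its −x side. The gap between the staircase and the stool is 60 mm.

The staircase's nearest face is 60 mm from the stool's −x face.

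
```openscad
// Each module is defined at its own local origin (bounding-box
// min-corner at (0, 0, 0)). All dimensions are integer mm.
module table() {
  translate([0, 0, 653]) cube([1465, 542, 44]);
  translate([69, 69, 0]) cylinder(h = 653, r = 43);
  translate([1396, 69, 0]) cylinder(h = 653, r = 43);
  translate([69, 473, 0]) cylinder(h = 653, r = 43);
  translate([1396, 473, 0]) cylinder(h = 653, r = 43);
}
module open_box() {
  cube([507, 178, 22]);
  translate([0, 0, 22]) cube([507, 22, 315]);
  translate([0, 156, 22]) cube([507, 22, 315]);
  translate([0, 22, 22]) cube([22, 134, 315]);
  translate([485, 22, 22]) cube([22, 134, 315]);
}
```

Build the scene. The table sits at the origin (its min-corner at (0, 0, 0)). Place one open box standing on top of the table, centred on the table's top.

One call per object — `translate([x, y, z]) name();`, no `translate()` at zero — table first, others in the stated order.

table();
translate([479, 182, 697]) open_box();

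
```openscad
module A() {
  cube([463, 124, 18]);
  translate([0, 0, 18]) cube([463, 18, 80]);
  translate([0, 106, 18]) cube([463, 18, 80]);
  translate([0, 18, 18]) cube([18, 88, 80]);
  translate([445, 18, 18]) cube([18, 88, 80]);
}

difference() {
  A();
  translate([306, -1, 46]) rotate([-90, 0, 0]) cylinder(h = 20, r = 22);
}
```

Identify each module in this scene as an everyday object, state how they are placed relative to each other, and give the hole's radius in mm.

A is an open box. The open box has a circular hole through its front wall. The hole's radius is 22 mm.

The subtracted cylinder has r = 22 mm.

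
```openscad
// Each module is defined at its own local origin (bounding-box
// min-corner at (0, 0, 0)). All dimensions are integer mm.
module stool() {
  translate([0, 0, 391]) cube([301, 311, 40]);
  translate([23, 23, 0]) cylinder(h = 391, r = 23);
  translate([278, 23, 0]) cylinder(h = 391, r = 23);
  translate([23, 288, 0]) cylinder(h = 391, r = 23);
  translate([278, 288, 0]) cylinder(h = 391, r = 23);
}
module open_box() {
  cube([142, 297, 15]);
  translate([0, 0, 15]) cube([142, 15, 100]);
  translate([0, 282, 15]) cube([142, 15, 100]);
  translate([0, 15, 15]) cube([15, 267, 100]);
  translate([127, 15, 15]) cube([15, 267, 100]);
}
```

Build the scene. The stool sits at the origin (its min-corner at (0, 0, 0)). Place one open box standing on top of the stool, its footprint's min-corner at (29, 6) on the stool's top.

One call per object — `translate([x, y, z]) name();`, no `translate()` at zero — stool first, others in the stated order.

stool();
translate([29, 6, 431]) open_box();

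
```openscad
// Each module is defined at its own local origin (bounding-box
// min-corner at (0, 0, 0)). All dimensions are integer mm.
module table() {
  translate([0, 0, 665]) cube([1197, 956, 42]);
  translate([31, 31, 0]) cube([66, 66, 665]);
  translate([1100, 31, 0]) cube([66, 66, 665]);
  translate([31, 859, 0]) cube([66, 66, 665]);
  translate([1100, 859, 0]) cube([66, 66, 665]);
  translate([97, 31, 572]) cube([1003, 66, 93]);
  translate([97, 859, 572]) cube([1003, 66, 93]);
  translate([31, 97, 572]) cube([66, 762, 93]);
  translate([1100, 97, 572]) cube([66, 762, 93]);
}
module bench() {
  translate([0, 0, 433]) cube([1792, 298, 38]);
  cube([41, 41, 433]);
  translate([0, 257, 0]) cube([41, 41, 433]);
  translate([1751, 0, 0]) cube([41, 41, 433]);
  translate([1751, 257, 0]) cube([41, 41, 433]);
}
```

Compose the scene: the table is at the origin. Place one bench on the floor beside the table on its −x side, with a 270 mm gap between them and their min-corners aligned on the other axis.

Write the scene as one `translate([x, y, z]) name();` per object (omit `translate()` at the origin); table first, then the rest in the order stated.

table();
translate([-2062, 0, 0]) bench();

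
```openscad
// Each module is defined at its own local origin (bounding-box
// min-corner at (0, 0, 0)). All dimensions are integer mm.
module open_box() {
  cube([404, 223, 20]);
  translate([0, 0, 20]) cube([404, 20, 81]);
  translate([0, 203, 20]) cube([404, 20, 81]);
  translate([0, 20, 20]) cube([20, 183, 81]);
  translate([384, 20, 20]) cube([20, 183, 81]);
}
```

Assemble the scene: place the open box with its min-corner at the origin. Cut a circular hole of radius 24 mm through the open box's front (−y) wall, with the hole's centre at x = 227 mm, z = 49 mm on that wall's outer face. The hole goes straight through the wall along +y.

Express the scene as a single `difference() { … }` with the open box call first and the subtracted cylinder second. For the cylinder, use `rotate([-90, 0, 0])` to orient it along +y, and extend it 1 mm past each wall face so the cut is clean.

difference() {
  open_box();
  translate([227, -1, 49]) rotate([-90, 0, 0]) cylinder(h = 22, r = 24);
}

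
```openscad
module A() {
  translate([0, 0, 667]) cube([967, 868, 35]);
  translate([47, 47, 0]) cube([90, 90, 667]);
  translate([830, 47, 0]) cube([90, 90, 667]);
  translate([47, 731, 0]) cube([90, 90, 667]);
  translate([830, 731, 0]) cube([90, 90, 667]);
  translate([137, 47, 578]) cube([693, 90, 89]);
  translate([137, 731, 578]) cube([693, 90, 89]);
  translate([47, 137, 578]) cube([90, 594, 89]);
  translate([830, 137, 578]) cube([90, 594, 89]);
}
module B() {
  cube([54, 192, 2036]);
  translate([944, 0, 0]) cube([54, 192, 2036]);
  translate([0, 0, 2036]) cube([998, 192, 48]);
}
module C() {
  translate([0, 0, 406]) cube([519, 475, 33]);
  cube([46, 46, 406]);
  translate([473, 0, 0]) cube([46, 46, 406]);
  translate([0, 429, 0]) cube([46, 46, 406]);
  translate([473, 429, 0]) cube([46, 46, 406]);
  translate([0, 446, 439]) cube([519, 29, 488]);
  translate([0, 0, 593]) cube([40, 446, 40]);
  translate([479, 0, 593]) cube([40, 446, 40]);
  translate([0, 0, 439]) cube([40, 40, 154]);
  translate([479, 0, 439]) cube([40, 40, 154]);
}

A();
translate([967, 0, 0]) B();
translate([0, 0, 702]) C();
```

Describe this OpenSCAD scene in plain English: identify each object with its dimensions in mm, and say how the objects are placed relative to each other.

A is a rectangular dining table. The top is 967×868×35 mm with its upper surface at z = 702 mm. It stands on four 90×90 mm square legs, each inset 47 mm from the nearest pair of top edges, running from the floor to the underside of the top. Four apron rails, 90 mm thick and 89 mm tall, run between adjacent legs with their top edges flush with the underside of the top and their outer faces flush with the legs' outer faces.

B is a door frame. The clear opening is 890 mm wide and 2036 mm high. Two 54 mm wide jambs, 192 mm deep, stand either side of the opening from the floor to the top of the opening. A 48 mm thick head sits across the top of both jambs, spanning the full outside width of the frame.

C is a chair. The seat is a 519×475×33 mm slab with its top at z = 439 mm, on four 46×46 mm corner legs (flush with the seat edges, standing on z = 0). A flat backrest 29 mm thick, 488 mm tall, spans the full seat width and rises from the seat top along its +y edge, rear face flush with the rear of the seat. Two armrests of 40×40 mm section run along each side from the seat's front edge to the front of the backrest, top faces 194 mm above the seat top and outer faces flush with the seat's x-edges; a 40×40 mm post under the front of each armrest stands on the seat at the front corner.

The door frame is against the table's +x side, with their −y faces flush. The chair is on top of the table.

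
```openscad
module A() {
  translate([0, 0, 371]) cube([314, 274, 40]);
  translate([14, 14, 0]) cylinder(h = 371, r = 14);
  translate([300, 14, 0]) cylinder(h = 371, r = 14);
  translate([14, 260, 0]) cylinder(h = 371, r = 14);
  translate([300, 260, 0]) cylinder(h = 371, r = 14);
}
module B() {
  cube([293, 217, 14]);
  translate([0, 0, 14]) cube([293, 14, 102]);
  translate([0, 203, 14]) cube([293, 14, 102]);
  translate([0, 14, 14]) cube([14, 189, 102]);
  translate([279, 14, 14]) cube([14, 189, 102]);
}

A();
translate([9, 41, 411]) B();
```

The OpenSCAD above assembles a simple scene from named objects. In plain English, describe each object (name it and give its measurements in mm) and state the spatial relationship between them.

A is a simple wooden stool: a rectangular seat 314 mm (x) by 274 mm (y), 40 mm thick, top face at z = 411 mm, on four round legs, each 28 mm in diameter. The legs rest on z = 0, each leg's axis is inset half a diameter from the nearest pair of seat edges (so the leg's bounding box is flush with the corner).

B is an open storage box with external size 293×217×116 mm and wall thickness 14 mm (the base is also 14 mm thick). The base covers the whole footprint; the four walls stand on the base, with the y-facing walls full-width and the x-facing walls fitting between their inner faces.

The open box is on top of the stool.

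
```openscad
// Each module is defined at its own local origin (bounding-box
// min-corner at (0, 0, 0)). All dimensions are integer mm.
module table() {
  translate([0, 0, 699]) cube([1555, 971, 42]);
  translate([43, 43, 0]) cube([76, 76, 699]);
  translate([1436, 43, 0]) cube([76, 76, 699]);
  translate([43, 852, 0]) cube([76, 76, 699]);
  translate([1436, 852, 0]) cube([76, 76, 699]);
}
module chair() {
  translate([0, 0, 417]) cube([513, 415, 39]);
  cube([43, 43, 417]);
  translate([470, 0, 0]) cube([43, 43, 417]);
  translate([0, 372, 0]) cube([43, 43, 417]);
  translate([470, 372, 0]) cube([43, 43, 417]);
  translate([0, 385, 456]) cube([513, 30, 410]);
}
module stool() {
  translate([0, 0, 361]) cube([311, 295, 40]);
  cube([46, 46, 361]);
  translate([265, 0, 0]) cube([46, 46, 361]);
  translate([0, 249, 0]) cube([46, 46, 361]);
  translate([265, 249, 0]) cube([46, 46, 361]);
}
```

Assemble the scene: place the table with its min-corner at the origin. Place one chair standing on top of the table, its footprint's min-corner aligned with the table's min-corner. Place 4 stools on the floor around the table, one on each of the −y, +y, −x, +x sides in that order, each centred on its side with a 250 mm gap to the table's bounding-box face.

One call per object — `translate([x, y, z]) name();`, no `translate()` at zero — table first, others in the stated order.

table();
translate([0, 0, 741]) chair();
translate([622, -545, 0]) stool();
translate([622, 1221, 0]) stool();
translate([-561, 338, 0]) stool();
translate([1805, 338, 0]) stool();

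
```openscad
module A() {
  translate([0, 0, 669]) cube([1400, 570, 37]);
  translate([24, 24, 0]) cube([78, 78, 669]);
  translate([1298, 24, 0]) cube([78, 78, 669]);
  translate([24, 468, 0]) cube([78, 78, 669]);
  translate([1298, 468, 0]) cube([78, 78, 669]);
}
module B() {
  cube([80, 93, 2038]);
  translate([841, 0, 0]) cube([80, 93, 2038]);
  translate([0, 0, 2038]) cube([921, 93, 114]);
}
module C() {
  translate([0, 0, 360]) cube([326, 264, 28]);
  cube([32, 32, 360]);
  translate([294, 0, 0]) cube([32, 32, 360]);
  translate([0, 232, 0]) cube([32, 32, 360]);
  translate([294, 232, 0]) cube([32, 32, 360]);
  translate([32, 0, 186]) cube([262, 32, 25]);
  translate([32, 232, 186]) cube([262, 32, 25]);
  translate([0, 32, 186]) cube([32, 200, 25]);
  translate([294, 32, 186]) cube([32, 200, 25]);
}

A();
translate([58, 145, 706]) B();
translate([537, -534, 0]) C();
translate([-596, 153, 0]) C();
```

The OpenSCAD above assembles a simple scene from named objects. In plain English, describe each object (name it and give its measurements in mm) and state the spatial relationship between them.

A is a rectangular dining table. The top is 1400×570×37 mm with its upper surface at z = 706 mm. It stands on four 78×78 mm square legs, each inset 24 mm from the nearest pair of top edges, running from the floor to the underside of the top.

B is a door frame. The clear opening is 761 mm wide and 2038 mm high. Two 80 mm wide jambs, 93 mm deep, stand either side of the opening from the floor to the top of the opening. A 114 mm thick head sits across the top of both jambs, spanning the full outside width of the frame.

C is a simple wooden stool: a rectangular seat 326 mm (x) by 264 mm (y), 28 mm thick, top face at z = 388 mm, on four square legs, each 32×32 mm in cross-section. The legs rest on z = 0, each flush with a corner of the seat. Four stretchers, 32 mm wide and 25 mm tall, connect adjacent legs with their undersides at z = 186 mm, each running between the inner faces of the legs it joins and aligned with the legs' outer faces on the other axis.

The door frame is on top of the table. Two stools sit around the table at the −y, −x sides.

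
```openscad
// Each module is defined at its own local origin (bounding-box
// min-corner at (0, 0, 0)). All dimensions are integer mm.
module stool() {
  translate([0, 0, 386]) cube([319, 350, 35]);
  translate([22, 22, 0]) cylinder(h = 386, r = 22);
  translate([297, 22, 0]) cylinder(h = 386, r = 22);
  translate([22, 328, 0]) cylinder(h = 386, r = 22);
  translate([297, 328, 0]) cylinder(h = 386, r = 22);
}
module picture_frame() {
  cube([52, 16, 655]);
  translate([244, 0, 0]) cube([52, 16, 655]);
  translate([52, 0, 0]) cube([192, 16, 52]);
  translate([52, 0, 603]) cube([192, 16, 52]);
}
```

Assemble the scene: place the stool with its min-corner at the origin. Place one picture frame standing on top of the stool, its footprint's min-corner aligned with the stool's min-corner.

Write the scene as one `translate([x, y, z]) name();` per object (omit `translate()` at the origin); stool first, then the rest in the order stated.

stool();
translate([0, 0, 421]) picture_frame();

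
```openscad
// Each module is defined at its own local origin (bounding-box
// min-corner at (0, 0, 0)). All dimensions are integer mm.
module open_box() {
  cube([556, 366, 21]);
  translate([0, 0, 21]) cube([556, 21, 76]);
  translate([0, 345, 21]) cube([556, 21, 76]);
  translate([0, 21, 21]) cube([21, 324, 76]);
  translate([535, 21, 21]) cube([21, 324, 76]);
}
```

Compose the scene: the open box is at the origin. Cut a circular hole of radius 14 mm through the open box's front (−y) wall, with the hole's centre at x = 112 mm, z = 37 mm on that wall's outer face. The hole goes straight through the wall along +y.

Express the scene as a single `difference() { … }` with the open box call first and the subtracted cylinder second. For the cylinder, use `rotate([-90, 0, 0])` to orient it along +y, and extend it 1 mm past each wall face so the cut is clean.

difference() {
  open_box();
  translate([112, -1, 37]) rotate([-90, 0, 0]) cylinder(h = 23, r = 14);
}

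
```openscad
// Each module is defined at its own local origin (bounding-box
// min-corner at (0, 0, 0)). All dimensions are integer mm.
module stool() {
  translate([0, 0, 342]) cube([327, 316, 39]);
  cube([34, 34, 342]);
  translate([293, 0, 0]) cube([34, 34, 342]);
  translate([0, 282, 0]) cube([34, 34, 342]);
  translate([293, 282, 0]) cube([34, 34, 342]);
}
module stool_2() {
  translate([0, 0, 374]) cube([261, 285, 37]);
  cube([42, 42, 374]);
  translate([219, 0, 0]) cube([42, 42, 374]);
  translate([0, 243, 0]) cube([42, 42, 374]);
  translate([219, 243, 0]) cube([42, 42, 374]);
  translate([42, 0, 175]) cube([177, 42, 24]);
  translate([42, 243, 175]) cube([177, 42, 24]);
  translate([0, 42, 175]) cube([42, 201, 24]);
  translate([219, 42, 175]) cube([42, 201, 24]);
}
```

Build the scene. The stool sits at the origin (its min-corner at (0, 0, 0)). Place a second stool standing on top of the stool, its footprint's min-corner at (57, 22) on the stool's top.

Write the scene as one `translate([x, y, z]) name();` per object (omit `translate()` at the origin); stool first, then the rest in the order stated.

stool();
translate([57, 22, 381]) stool_2();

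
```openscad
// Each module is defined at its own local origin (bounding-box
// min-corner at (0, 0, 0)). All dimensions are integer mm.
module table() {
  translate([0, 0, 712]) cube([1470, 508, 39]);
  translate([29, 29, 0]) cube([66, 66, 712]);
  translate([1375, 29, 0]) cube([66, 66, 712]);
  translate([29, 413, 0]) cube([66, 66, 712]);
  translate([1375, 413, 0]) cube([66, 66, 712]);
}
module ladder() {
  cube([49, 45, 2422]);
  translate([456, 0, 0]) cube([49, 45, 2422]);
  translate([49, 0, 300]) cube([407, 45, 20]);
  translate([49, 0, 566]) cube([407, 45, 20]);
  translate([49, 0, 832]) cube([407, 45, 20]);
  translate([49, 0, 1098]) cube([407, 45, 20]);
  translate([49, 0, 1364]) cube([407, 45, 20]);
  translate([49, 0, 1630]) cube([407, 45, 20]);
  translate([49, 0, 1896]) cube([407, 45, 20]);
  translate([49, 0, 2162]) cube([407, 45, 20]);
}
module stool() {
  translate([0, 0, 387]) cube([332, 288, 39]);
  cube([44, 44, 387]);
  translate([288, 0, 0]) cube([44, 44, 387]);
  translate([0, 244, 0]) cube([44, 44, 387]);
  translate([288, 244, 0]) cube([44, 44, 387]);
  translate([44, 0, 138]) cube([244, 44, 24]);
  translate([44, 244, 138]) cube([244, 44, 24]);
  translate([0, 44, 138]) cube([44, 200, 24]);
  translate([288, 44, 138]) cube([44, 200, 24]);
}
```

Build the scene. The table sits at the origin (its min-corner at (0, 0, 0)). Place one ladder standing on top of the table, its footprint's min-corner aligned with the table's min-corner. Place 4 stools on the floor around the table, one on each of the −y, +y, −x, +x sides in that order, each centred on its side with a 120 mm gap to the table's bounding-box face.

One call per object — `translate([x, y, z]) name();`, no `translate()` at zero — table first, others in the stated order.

table();
translate([0, 0, 751]) ladder();
translate([569, -408, 0]) stool();
translate([569, 628, 0]) stool();
translate([-452, 110, 0]) stool();
translate([1590, 110, 0]) stool();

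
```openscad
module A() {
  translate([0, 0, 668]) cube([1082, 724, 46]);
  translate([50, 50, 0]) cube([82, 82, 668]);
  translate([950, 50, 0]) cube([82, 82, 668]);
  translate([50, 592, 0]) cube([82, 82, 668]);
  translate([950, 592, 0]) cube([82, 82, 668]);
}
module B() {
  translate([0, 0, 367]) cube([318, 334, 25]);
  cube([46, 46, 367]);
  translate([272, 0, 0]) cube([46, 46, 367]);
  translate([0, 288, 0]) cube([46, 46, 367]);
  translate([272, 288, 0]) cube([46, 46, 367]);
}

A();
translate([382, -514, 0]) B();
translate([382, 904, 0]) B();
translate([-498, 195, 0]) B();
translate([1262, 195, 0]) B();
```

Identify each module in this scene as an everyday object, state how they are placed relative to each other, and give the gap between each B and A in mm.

Each stool's nearest face is 180 mm from the table's bounding box.

A is a table. B is a stool. Four stools sit around the table at the −y, +y, −x, +x sides. The gap between each stool and the table is 180 mm.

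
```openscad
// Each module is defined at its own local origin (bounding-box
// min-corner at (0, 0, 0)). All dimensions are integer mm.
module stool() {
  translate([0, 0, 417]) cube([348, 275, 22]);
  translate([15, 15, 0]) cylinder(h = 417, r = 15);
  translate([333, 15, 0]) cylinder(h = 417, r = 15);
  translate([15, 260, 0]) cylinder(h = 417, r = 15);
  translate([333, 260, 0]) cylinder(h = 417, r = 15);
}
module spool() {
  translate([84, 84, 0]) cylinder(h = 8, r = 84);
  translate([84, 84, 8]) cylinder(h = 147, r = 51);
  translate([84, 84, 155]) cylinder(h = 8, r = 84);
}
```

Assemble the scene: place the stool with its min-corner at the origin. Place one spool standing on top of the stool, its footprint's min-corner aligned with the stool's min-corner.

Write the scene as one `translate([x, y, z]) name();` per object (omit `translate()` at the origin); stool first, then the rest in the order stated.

stool();
translate([0, 0, 439]) spool();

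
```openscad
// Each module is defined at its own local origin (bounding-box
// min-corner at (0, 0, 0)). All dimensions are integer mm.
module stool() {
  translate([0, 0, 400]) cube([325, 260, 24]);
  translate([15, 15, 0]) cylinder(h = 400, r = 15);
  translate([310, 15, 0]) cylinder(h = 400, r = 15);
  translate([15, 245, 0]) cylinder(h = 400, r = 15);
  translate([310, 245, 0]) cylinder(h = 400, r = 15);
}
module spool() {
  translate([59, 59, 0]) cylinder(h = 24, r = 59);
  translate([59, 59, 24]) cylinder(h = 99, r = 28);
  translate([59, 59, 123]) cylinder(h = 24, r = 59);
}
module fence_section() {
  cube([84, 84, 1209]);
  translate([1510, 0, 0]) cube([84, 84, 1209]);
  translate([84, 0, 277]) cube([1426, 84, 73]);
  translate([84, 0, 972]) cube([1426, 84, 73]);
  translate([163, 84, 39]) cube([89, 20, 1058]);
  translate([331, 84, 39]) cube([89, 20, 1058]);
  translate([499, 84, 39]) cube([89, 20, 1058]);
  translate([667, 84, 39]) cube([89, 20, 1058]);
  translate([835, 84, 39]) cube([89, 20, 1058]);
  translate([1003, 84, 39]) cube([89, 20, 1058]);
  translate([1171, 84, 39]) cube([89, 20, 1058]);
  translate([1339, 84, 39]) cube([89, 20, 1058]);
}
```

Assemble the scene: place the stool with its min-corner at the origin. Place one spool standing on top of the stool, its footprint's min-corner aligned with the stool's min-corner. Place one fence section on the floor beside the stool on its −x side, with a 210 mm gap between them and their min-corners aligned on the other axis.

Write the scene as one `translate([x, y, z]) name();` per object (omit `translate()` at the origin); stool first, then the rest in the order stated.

stool();
translate([0, 0, 424]) spool();
translate([-1804, 0, 0]) fence_section();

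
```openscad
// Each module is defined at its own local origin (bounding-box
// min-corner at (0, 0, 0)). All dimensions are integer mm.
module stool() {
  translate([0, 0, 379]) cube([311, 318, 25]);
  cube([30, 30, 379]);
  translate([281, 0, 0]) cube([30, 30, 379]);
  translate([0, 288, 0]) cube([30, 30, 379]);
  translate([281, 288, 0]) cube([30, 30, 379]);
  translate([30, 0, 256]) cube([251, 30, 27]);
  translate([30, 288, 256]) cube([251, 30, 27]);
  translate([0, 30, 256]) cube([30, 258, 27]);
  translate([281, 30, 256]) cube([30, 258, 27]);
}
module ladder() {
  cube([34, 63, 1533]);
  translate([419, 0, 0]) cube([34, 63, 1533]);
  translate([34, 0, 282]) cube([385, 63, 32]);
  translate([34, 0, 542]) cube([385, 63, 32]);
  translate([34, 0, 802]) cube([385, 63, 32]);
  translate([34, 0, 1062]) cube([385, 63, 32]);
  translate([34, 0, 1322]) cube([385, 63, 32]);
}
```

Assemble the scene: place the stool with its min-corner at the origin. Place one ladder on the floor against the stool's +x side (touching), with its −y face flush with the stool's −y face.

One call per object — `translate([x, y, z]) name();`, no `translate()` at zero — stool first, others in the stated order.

stool();
translate([311, 0, 0]) ladder();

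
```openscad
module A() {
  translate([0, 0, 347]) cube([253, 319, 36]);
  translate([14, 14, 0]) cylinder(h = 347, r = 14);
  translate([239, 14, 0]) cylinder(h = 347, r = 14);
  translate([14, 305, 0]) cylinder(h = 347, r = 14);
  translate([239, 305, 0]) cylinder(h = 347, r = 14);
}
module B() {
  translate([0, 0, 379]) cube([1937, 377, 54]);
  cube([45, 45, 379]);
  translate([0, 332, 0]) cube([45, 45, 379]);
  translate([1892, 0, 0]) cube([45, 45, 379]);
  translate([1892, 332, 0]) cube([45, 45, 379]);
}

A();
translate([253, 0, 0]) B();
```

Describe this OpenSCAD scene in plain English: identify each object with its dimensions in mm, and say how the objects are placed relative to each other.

A is a four-legged stool. The seat is 253×319 mm, 36 mm thick, top at z = 383 mm. It stands on four round legs, each 28 mm in diameter, from z = 0 to the seat underside, each leg's axis is inset half a diameter from the nearest pair of seat edges (so the leg's bounding box is flush with the corner).

B is a long wooden bench with a 1937 mm (x) × 377 mm (y) seat, 54 mm thick, its top surface 433 mm above the floor. Four 45 mm square legs at the seat corners, flush with the edges, run from z = 0 to the seat underside.

The bench is against the stool's +x side, with their −y faces flush.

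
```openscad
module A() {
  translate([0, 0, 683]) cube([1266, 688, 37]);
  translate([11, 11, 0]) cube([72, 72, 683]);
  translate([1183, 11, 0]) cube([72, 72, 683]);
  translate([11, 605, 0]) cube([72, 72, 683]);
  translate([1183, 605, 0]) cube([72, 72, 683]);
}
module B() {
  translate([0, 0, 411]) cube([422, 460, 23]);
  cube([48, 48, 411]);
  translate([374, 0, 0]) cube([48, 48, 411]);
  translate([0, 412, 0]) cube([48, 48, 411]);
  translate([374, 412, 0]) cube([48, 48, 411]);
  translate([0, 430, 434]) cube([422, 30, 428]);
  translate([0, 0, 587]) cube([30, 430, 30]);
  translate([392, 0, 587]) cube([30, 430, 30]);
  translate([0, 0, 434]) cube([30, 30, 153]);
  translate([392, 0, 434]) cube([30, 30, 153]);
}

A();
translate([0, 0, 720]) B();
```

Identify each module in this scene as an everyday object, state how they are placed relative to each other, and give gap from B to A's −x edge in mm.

The chair's min-x is at 0; the table's min-x is 0; gap = 0 mm.

A is a table. B is a chair. The chair is on top of the table. The gap from the chair to the table's −x edge is 0 mm.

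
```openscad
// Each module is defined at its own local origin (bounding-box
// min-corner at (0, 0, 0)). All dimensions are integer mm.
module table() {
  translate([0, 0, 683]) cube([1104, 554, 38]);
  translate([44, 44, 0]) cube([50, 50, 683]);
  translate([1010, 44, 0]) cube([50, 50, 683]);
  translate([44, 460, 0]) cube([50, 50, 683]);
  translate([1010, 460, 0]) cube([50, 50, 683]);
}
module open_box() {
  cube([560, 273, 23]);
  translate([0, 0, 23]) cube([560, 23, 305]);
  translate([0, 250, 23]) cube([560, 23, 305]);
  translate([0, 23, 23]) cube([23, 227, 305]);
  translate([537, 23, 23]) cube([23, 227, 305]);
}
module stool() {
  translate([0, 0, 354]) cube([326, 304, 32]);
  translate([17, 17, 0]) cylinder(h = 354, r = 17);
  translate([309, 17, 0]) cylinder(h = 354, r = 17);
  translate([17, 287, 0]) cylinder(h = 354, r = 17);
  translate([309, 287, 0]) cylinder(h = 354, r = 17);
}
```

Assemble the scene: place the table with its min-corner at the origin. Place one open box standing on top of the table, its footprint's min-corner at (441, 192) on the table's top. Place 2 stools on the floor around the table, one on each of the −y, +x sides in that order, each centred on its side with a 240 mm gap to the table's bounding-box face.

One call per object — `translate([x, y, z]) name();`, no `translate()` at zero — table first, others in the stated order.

table();
translate([441, 192, 721]) open_box();
translate([389, -544, 0]) stool();
translate([1344, 125, 0]) stool();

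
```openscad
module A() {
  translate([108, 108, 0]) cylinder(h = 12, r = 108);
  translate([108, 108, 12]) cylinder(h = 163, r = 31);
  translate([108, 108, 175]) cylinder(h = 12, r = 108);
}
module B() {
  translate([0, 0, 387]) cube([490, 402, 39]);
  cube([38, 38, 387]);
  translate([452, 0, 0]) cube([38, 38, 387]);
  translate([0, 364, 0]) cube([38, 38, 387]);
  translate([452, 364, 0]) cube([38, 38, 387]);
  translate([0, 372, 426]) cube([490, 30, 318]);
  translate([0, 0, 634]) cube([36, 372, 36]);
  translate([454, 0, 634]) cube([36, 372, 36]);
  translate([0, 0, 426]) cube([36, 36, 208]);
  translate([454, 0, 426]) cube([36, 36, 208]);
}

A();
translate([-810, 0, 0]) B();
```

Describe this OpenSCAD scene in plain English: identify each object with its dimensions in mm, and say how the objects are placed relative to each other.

A is a spool: two coaxial disc flanges of radius 108 mm and thickness 12 mm, joined by a core cylinder of radius 31 mm and height 163 mm. The lower flange rests on z = 0 and the three cylinders share a vertical axis.

B is a chair: 490×402 mm seat, 39 mm thick, top at z = 426 mm, on four 38 mm square corner legs flush with the seat edges. A 30 mm thick backrest slab spans the full seat width, extending 318 mm above the seat top, its back face flush with the seat's +y edge. Two armrests of 36×36 mm section run along each side from the seat's front edge to the front of the backrest, top faces 244 mm above the seat top and outer faces flush with the seat's x-edges; a 36×36 mm post under the front of each armrest stands on the seat at the front corner.

The chair is on the floor beside the spool on its −x side.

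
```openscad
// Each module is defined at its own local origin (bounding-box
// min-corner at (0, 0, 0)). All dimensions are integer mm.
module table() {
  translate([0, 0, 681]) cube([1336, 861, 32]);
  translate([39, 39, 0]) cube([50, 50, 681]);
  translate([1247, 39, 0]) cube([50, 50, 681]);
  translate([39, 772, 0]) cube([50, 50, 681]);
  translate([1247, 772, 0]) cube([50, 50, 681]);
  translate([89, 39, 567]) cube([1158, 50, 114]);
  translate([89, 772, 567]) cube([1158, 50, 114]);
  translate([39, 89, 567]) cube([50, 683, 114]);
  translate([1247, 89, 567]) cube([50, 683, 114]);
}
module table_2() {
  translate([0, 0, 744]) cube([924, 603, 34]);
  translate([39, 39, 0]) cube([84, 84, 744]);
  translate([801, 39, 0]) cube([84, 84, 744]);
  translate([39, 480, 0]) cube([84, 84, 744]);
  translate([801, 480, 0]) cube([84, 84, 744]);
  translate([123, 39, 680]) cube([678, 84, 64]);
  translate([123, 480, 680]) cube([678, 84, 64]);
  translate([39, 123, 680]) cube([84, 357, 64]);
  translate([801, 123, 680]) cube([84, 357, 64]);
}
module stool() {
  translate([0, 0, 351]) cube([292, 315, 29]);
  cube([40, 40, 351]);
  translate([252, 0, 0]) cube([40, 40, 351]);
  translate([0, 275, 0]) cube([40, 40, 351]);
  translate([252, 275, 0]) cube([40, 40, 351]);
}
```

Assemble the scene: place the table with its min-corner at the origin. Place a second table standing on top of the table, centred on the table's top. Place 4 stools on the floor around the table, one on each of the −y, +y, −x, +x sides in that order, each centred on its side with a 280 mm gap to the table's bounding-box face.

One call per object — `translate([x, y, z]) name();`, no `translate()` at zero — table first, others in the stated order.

table();
translate([206, 129, 713]) table_2();
translate([522, -595, 0]) stool();
translate([522, 1141, 0]) stool();
translate([-572, 273, 0]) stool();
translate([1616, 273, 0]) stool();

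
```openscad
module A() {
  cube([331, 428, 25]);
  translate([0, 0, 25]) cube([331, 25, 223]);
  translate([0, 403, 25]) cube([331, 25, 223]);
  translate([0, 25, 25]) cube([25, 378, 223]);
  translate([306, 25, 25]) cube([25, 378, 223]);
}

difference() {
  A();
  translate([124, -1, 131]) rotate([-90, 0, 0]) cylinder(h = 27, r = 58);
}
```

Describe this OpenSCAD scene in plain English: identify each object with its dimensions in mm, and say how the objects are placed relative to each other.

A is an open-topped rectangular box: outside dimensions 331×428×248 mm, with a uniform wall and base thickness of 25 mm. The base is a full 331×428 slab on the floor; four walls sit on top of the base. The front and back walls (the −y and +y sides) span the full width; the two side walls fit between them.

The open box has a circular hole of radius 58 mm through its front wall, centred at (x = 124, z = 131).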